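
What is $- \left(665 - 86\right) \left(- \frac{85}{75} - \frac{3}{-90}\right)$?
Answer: $\frac{6369}{10} \approx 636.9$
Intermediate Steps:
$- \left(665 - 86\right) \left(- \frac{85}{75} - \frac{3}{-90}\right) = - 579 \left(\left(-85\right) \frac{1}{75} - - \frac{1}{30}\right) = - 579 \left(- \frac{17}{15} + \frac{1}{30}\right) = - \frac{579 \left(-11\right)}{10} = \left(-1\right) \left(- \frac{6369}{10}\right) = \frac{6369}{10}$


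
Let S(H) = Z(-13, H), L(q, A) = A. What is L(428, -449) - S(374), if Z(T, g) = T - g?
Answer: -62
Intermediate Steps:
S(H) = -13 - H
L(428, -449) - S(374) = -449 - (-13 - 1*374) = -449 - (-13 - 374) = -449 - 1*(-387) = -449 + 387 = -62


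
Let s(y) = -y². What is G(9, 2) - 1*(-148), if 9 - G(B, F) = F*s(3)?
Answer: 175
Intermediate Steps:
G(B, F) = 9 + 9*F (G(B, F) = 9 - F*(-1*3²) = 9 - F*(-1*9) = 9 - F*(-9) = 9 - (-9)*F = 9 + 9*F)
G(9, 2) - 1*(-148) = (9 + 9*2) - 1*(-148) = (9 + 18) + 148 = 27 + 148 = 175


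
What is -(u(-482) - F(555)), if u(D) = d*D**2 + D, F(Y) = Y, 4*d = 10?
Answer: -579773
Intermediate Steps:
d = 5/2 (d = (1/4)*10 = 5/2 ≈ 2.5000)
u(D) = D + 5*D**2/2 (u(D) = 5*D**2/2 + D = D + 5*D**2/2)
-(u(-482) - F(555)) = -((1/2)*(-482)*(2 + 5*(-482)) - 1*555) = -((1/2)*(-482)*(2 - 2410) - 555) = -((1/2)*(-482)*(-2408) - 555) = -(580328 - 555) = -1*579773 = -579773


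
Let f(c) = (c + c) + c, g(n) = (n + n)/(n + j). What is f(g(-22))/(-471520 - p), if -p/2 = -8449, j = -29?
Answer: -22/4151553 ≈ -5.2992e-6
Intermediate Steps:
p = 16898 (p = -2*(-8449) = 16898)
g(n) = 2*n/(-29 + n) (g(n) = (n + n)/(n - 29) = (2*n)/(-29 + n) = 2*n/(-29 + n))
f(c) = 3*c (f(c) = 2*c + c = 3*c)
f(g(-22))/(-471520 - p) = (3*(2*(-22)/(-29 - 22)))/(-471520 - 1*16898) = (3*(2*(-22)/(-51)))/(-471520 - 16898) = (3*(2*(-22)*(-1/51)))/(-488418) = (3*(44/51))*(-1/488418) = (44/17)*(-1/488418) = -22/4151553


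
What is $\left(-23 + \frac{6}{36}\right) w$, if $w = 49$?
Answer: $- \frac{6713}{6} \approx -1118.8$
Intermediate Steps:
$\left(-23 + \frac{6}{36}\right) w = \left(-23 + \frac{6}{36}\right) 49 = \left(-23 + 6 \cdot \frac{1}{36}\right) 49 = \left(-23 + \frac{1}{6}\right) 49 = \left(- \frac{137}{6}\right) 49 = - \frac{6713}{6}$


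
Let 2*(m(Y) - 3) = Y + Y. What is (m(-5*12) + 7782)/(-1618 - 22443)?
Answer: -7725/24061 ≈ -0.32106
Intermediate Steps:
m(Y) = 3 + Y (m(Y) = 3 + (Y + Y)/2 = 3 + (2*Y)/2 = 3 + Y)
(m(-5*12) + 7782)/(-1618 - 22443) = ((3 - 5*12) + 7782)/(-1618 - 22443) = ((3 - 60) + 7782)/(-24061) = (-57 + 7782)*(-1/24061) = 7725*(-1/24061) = -7725/24061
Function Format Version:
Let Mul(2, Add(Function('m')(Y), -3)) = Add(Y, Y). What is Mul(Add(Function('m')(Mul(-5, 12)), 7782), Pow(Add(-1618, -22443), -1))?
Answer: Rational(-7725, 24061) ≈ -0.32106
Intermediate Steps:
Function('m')(Y) = Add(3, Y) (Function('m')(Y) = Add(3, Mul(Rational(1, 2), Add(Y, Y))) = Add(3, Mul(Rational(1, 2), Mul(2, Y))) = Add(3, Y))
Mul(Add(Function('m')(Mul(-5, 12)), 7782), Pow(Add(-1618, -22443), -1)) = Mul(Add(Add(3, Mul(-5, 12)), 7782), Pow(Add(-1618, -22443), -1)) = Mul(Add(Add(3, -60), 7782), Pow(-24061, -1)) = Mul(Add(-57, 7782), Rational(-1, 24061)) = Mul(7725, Rational(-1, 24061)) = Rational(-7725, 24061)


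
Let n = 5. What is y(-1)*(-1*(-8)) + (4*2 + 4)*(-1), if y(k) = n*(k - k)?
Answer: -12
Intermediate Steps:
y(k) = 0 (y(k) = 5*(k - k) = 5*0 = 0)
y(-1)*(-1*(-8)) + (4*2 + 4)*(-1) = 0*(-1*(-8)) + (4*2 + 4)*(-1) = 0*8 + (8 + 4)*(-1) = 0 + 12*(-1) = 0 - 12 = -12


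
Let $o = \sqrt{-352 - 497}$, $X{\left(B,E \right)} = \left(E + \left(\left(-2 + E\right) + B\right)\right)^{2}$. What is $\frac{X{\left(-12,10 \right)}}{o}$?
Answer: $- \frac{12 i \sqrt{849}}{283} \approx - 1.2355 i$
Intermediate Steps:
$X{\left(B,E \right)} = \left(-2 + B + 2 E\right)^{2}$ ($X{\left(B,E \right)} = \left(E + \left(-2 + B + E\right)\right)^{2} = \left(-2 + B + 2 E\right)^{2}$)
$o = i \sqrt{849}$ ($o = \sqrt{-849} = i \sqrt{849} \approx 29.138 i$)
$\frac{X{\left(-12,10 \right)}}{o} = \frac{\left(-2 - 12 + 2 \cdot 10\right)^{2}}{i \sqrt{849}} = \left(-2 - 12 + 20\right)^{2} \left(- \frac{i \sqrt{849}}{849}\right) = 6^{2} \left(- \frac{i \sqrt{849}}{849}\right) = 36 \left(- \frac{i \sqrt{849}}{849}\right) = - \frac{12 i \sqrt{849}}{283}$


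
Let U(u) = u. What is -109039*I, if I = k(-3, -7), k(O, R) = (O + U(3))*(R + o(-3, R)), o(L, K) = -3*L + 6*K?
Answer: 0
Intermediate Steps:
k(O, R) = (3 + O)*(9 + 7*R) (k(O, R) = (O + 3)*(R + (-3*(-3) + 6*R)) = (3 + O)*(R + (9 + 6*R)) = (3 + O)*(9 + 7*R))
I = 0 (I = 27 + 9*(-3) + 21*(-7) + 7*(-3)*(-7) = 27 - 27 - 147 + 147 = 0)
-109039*I = -109039*0 = 0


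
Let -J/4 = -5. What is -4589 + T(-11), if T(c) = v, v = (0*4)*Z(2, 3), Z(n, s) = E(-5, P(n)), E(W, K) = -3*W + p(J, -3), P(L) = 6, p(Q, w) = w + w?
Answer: -4589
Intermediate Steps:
J = 20 (J = -4*(-5) = 20)
p(Q, w) = 2*w
E(W, K) = -6 - 3*W (E(W, K) = -3*W + 2*(-3) = -3*W - 6 = -6 - 3*W)
Z(n, s) = 9 (Z(n, s) = -6 - 3*(-5) = -6 + 15 = 9)
v = 0 (v = (0*4)*9 = 0*9 = 0)
T(c) = 0
-4589 + T(-11) = -4589 + 0 = -4589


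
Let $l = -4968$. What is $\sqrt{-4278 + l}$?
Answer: $i \sqrt{9246} \approx 96.156 i$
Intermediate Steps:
$\sqrt{-4278 + l} = \sqrt{-4278 - 4968} = \sqrt{-9246} = i \sqrt{9246}$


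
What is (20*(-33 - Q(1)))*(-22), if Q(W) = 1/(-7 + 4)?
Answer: 43120/3 ≈ 14373.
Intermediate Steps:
Q(W) = -1/3 (Q(W) = 1/(-3) = -1/3)
(20*(-33 - Q(1)))*(-22) = (20*(-33 - 1*(-1/3)))*(-22) = (20*(-33 + 1/3))*(-22) = (20*(-98/3))*(-22) = -1960/3*(-22) = 43120/3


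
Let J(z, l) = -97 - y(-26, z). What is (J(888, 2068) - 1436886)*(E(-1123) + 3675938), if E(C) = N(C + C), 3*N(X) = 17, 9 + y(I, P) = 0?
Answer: -15846706423394/3 ≈ -5.2822e+12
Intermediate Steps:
y(I, P) = -9 (y(I, P) = -9 + 0 = -9)
N(X) = 17/3 (N(X) = (⅓)*17 = 17/3)
E(C) = 17/3
J(z, l) = -88 (J(z, l) = -97 - 1*(-9) = -97 + 9 = -88)
(J(888, 2068) - 1436886)*(E(-1123) + 3675938) = (-88 - 1436886)*(17/3 + 3675938) = -1436974*11027831/3 = -15846706423394/3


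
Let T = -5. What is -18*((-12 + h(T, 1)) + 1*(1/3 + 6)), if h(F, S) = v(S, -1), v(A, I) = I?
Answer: 120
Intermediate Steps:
h(F, S) = -1
-18*((-12 + h(T, 1)) + 1*(1/3 + 6)) = -18*((-12 - 1) + 1*(1/3 + 6)) = -18*(-13 + 1*(1/3 + 6)) = -18*(-13 + 1*(19/3)) = -18*(-13 + 19/3) = -18*(-20/3) = 120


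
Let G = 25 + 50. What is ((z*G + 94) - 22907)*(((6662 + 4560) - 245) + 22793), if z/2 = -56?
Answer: -1054063010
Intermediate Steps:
z = -112 (z = 2*(-56) = -112)
G = 75
((z*G + 94) - 22907)*(((6662 + 4560) - 245) + 22793) = ((-112*75 + 94) - 22907)*(((6662 + 4560) - 245) + 22793) = ((-8400 + 94) - 22907)*((11222 - 245) + 22793) = (-8306 - 22907)*(10977 + 22793) = -31213*33770 = -1054063010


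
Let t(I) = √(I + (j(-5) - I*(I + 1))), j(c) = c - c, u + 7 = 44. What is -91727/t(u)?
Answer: 91727*I/37 ≈ 2479.1*I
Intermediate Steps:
u = 37 (u = -7 + 44 = 37)
j(c) = 0
t(I) = √(I - I*(1 + I)) (t(I) = √(I + (0 - I*(I + 1))) = √(I + (0 - I*(1 + I))) = √(I - I*(1 + I)))
-91727/t(u) = -91727*(-I/37) = -(-91727)*I/37 = 91727*I/37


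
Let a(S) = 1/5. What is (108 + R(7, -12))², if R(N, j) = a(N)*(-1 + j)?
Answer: 277729/25 ≈ 11109.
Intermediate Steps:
a(S) = ⅕
R(N, j) = -⅕ + j/5 (R(N, j) = (-1 + j)/5 = -⅕ + j/5)
(108 + R(7, -12))² = (108 + (-⅕ + (⅕)*(-12)))² = (108 + (-⅕ - 12/5))² = (108 - 13/5)² = (527/5)² = 277729/25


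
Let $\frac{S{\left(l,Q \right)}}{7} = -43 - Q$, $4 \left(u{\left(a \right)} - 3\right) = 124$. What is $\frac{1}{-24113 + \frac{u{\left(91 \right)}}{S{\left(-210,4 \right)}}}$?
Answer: $- \frac{329}{7933211} \approx -4.1471 \cdot 10^{-5}$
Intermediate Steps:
$u{\left(a \right)} = 34$ ($u{\left(a \right)} = 3 + \frac{1}{4} \cdot 124 = 3 + 31 = 34$)
$S{\left(l,Q \right)} = -301 - 7 Q$ ($S{\left(l,Q \right)} = 7 \left(-43 - Q\right) = -301 - 7 Q$)
$\frac{1}{-24113 + \frac{u{\left(91 \right)}}{S{\left(-210,4 \right)}}} = \frac{1}{-24113 + \frac{34}{-301 - 28}} = \frac{1}{-24113 + \frac{34}{-329}} = \frac{1}{-24113 + 34 \left(- \frac{1}{329}\right)} = \frac{1}{-24113 - \frac{34}{329}} = \frac{1}{- \frac{7933211}{329}} = - \frac{329}{7933211}$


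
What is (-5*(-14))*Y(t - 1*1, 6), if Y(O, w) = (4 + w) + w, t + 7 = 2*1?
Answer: 1120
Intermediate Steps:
t = -5 (t = -7 + 2*1 = -7 + 2 = -5)
Y(O, w) = 4 + 2*w
(-5*(-14))*Y(t - 1*1, 6) = (-5*(-14))*(4 + 2*6) = 70*(4 + 12) = 70*16 = 1120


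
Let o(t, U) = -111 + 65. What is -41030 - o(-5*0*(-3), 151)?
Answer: -40984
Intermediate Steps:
o(t, U) = -46
-41030 - o(-5*0*(-3), 151) = -41030 - 1*(-46) = -41030 + 46 = -40984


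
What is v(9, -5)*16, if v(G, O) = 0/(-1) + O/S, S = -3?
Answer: 80/3 ≈ 26.667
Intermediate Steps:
v(G, O) = -O/3 (v(G, O) = 0/(-1) + O/(-3) = 0*(-1) + O*(-⅓) = 0 - O/3 = -O/3)
v(9, -5)*16 = -⅓*(-5)*16 = (5/3)*16 = 80/3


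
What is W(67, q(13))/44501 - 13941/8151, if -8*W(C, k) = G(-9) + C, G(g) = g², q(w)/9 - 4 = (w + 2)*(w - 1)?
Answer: -413692823/241818434 ≈ -1.7108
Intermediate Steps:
q(w) = 36 + 9*(-1 + w)*(2 + w) (q(w) = 36 + 9*((w + 2)*(w - 1)) = 36 + 9*((2 + w)*(-1 + w)) = 36 + 9*((-1 + w)*(2 + w)) = 36 + 9*(-1 + w)*(2 + w))
W(C, k) = -81/8 - C/8 (W(C, k) = -((-9)² + C)/8 = -(81 + C)/8 = -81/8 - C/8)
W(67, q(13))/44501 - 13941/8151 = (-81/8 - ⅛*67)/44501 - 13941/8151 = (-81/8 - 67/8)*(1/44501) - 13941*1/8151 = -37/2*1/44501 - 4647/2717 = -37/89002 - 4647/2717 = -413692823/241818434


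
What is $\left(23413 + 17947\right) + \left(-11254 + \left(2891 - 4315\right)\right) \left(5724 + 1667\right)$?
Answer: $-93661738$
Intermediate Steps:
$\left(23413 + 17947\right) + \left(-11254 + \left(2891 - 4315\right)\right) \left(5724 + 1667\right) = 41360 + \left(-11254 + \left(2891 - 4315\right)\right) 7391 = 41360 + \left(-11254 - 1424\right) 7391 = 41360 - 93703098 = -93661738$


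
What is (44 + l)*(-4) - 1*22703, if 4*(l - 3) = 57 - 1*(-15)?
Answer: -22963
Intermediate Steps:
l = 21 (l = 3 + (57 - 1*(-15))/4 = 3 + (57 + 15)/4 = 3 + (¼)*72 = 3 + 18 = 21)
(44 + l)*(-4) - 1*22703 = (44 + 21)*(-4) - 1*22703 = 65*(-4) - 22703 = -260 - 22703 = -22963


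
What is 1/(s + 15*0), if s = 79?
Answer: 1/79 ≈ 0.012658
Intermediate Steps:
1/(s + 15*0) = 1/(79 + 15*0) = 1/(79 + 0) = 1/79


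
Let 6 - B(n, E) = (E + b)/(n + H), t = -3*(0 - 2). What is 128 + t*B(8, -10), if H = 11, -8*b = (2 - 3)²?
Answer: 12707/76 ≈ 167.20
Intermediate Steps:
t = 6 (t = -3*(-2) = 6)
b = -⅛ (b = -(2 - 3)²/8 = -⅛*(-1)² = -⅛*1 = -⅛ ≈ -0.12500)
B(n, E) = 6 - (-⅛ + E)/(11 + n) (B(n, E) = 6 - (E - ⅛)/(n + 11) = 6 - (-⅛ + E)/(11 + n))
128 + t*B(8, -10) = 128 + 6*((529/8 - 1*(-10) + 6*8)/(11 + 8)) = 128 + 6*((529/8 + 10 + 48)/19) = 128 + 6*((1/19)*(993/8)) = 128 + 6*(993/152) = 128 + 2979/76 = 12707/76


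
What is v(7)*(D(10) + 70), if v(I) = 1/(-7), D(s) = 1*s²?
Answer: -170/7 ≈ -24.286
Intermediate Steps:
D(s) = s²
v(I) = -⅐
v(7)*(D(10) + 70) = -(10² + 70)/7 = -(100 + 70)/7 = -⅐*170 = -170/7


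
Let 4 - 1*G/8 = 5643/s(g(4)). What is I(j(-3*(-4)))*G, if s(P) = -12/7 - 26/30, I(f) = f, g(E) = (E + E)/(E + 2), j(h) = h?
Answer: 56985504/271 ≈ 2.1028e+5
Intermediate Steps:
g(E) = 2*E/(2 + E) (g(E) = (2*E)/(2 + E) = 2*E/(2 + E))
s(P) = -271/105 (s(P) = -12*⅐ - 26*1/30 = -12/7 - 13/15 = -271/105)
G = 4748792/271 (G = 32 - 45144/(-271/105) = 32 - 45144*(-105)/271 = 32 - 8*(-592515/271) = 32 + 4740120/271 = 4748792/271 ≈ 17523.)
I(j(-3*(-4)))*G = -3*(-4)*(4748792/271) = 12*(4748792/271) = 56985504/271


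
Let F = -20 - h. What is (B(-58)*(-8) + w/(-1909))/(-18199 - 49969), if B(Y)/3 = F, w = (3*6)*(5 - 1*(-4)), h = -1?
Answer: -435171/65066356 ≈ -0.0066881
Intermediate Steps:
w = 162 (w = 18*(5 + 4) = 18*9 = 162)
F = -19 (F = -20 - 1*(-1) = -20 + 1 = -19)
B(Y) = -57 (B(Y) = 3*(-19) = -57)
(B(-58)*(-8) + w/(-1909))/(-18199 - 49969) = (-57*(-8) + 162/(-1909))/(-18199 - 49969) = (456 - 1/1909*162)/(-68168) = (456 - 162/1909)*(-1/68168) = (870342/1909)*(-1/68168) = -435171/65066356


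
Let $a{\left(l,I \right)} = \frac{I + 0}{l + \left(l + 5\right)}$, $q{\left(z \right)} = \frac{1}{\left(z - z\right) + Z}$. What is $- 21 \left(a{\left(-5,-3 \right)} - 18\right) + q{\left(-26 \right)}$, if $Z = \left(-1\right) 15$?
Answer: $\frac{1096}{3} \approx 365.33$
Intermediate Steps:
$Z = -15$
$q{\left(z \right)} = - \frac{1}{15}$ ($q{\left(z \right)} = \frac{1}{\left(z - z\right) - 15} = \frac{1}{0 - 15} = \frac{1}{-15} = - \frac{1}{15}$)
$a{\left(l,I \right)} = \frac{I}{5 + 2 l}$ ($a{\left(l,I \right)} = \frac{I}{l + \left(5 + l\right)} = \frac{I}{5 + 2 l}$)
$- 21 \left(a{\left(-5,-3 \right)} - 18\right) + q{\left(-26 \right)} = - 21 \left(- \frac{3}{5 + 2 \left(-5\right)} - 18\right) - \frac{1}{15} = - 21 \left(- \frac{3}{5 - 10} - 18\right) - \frac{1}{15} = - 21 \left(- \frac{3}{-5} - 18\right) - \frac{1}{15} = - 21 \left(\left(-3\right) \left(- \frac{1}{5}\right) - 18\right) - \frac{1}{15} = - 21 \left(\frac{3}{5} - 18\right) - \frac{1}{15} = \left(-21\right) \left(- \frac{87}{5}\right) - \frac{1}{15} = \frac{1827}{5} - \frac{1}{15} = \frac{1096}{3}$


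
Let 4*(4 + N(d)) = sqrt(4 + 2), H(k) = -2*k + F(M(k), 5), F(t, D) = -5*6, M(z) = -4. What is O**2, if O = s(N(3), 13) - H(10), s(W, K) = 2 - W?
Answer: (224 - sqrt(6))**2/16 ≈ 3067.8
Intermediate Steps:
F(t, D) = -30
H(k) = -30 - 2*k (H(k) = -2*k - 30 = -30 - 2*k)
N(d) = -4 + sqrt(6)/4 (N(d) = -4 + sqrt(4 + 2)/4 = -4 + sqrt(6)/4)
O = 56 - sqrt(6)/4 (O = (2 - (-4 + sqrt(6)/4)) - (-30 - 2*10) = (2 + (4 - sqrt(6)/4)) - (-30 - 20) = (6 - sqrt(6)/4) - 1*(-50) = (6 - sqrt(6)/4) + 50 = 56 - sqrt(6)/4 ≈ 55.388)
O**2 = (56 - sqrt(6)/4)**2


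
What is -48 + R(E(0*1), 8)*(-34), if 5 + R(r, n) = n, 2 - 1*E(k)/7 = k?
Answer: -150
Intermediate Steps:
E(k) = 14 - 7*k
R(r, n) = -5 + n
-48 + R(E(0*1), 8)*(-34) = -48 + (-5 + 8)*(-34) = -48 + 3*(-34) = -48 - 102 = -150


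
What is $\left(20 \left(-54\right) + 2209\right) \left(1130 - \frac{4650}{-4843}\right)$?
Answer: $\frac{6183803960}{4843} \approx 1.2769 \cdot 10^{6}$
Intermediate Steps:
$\left(20 \left(-54\right) + 2209\right) \left(1130 - \frac{4650}{-4843}\right) = \left(-1080 + 2209\right) \left(1130 - - \frac{4650}{4843}\right) = 1129 \left(1130 + \frac{4650}{4843}\right) = 1129 \cdot \frac{5477240}{4843} = \frac{6183803960}{4843}$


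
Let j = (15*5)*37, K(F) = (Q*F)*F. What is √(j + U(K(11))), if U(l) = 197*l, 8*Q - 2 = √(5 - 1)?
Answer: √58774/2 ≈ 121.22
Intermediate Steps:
Q = ½ (Q = ¼ + √(5 - 1)/8 = ¼ + √4/8 = ¼ + (⅛)*2 = ¼ + ¼ = ½ ≈ 0.50000)
K(F) = F²/2 (K(F) = (F/2)*F = F²/2)
j = 2775 (j = 75*37 = 2775)
√(j + U(K(11))) = √(2775 + 197*((½)*11²)) = √(2775 + 197*((½)*121)) = √(2775 + 197*(121/2)) = √(2775 + 23837/2) = √(29387/2) = √58774/2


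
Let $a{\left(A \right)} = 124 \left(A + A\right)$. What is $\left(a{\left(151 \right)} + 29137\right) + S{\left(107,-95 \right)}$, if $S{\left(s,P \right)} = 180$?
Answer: $66765$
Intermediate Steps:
$a{\left(A \right)} = 248 A$ ($a{\left(A \right)} = 124 \cdot 2 A = 248 A$)
$\left(a{\left(151 \right)} + 29137\right) + S{\left(107,-95 \right)} = \left(248 \cdot 151 + 29137\right) + 180 = \left(37448 + 29137\right) + 180 = 66585 + 180 = 66765$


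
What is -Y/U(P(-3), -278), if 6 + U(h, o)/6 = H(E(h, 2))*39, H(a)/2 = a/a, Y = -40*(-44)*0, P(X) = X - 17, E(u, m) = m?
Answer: 0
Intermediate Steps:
P(X) = -17 + X
Y = 0 (Y = 1760*0 = 0)
H(a) = 2 (H(a) = 2*(a/a) = 2*1 = 2)
U(h, o) = 432 (U(h, o) = -36 + 6*(2*39) = -36 + 6*78 = -36 + 468 = 432)
-Y/U(P(-3), -278) = -0/432 = -1*0 = 0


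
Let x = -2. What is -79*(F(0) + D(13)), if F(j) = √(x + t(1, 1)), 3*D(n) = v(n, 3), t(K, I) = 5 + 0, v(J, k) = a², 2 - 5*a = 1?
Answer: -79/75 - 79*√3 ≈ -137.89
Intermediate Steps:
a = ⅕ (a = ⅖ - ⅕*1 = ⅖ - ⅕ = ⅕ ≈ 0.20000)
v(J, k) = 1/25 (v(J, k) = (⅕)² = 1/25)
t(K, I) = 5
D(n) = 1/75 (D(n) = (⅓)*(1/25) = 1/75)
F(j) = √3 (F(j) = √(-2 + 5) = √3)
-79*(F(0) + D(13)) = -79*(√3 + 1/75) = -79*(1/75 + √3) = -79/75 - 79*√3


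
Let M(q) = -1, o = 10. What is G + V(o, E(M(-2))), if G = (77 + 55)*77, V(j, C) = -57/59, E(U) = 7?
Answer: 599619/59 ≈ 10163.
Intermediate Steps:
V(j, C) = -57/59 (V(j, C) = -57*1/59 = -57/59)
G = 10164 (G = 132*77 = 10164)
G + V(o, E(M(-2))) = 10164 - 57/59 = 599619/59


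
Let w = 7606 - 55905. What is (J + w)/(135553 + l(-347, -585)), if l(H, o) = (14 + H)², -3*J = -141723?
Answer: -529/123221 ≈ -0.0042931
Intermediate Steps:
J = 47241 (J = -⅓*(-141723) = 47241)
w = -48299
(J + w)/(135553 + l(-347, -585)) = (47241 - 48299)/(135553 + (14 - 347)²) = -1058/(135553 + (-333)²) = -1058/(135553 + 110889) = -1058/246442 = -1058*1/246442 = -529/123221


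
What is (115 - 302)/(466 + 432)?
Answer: -187/898 ≈ -0.20824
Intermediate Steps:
(115 - 302)/(466 + 432) = -187/898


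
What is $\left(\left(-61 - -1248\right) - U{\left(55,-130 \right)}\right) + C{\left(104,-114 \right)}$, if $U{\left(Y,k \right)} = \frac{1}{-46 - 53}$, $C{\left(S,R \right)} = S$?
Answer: $\frac{127810}{99} \approx 1291.0$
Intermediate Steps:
$U{\left(Y,k \right)} = - \frac{1}{99}$ ($U{\left(Y,k \right)} = \frac{1}{-99} = - \frac{1}{99}$)
$\left(\left(-61 - -1248\right) - U{\left(55,-130 \right)}\right) + C{\left(104,-114 \right)} = \left(\left(-61 - -1248\right) - - \frac{1}{99}\right) + 104 = \left(\left(-61 + 1248\right) + \frac{1}{99}\right) + 104 = \left(1187 + \frac{1}{99}\right) + 104 = \frac{117514}{99} + 104 = \frac{127810}{99}$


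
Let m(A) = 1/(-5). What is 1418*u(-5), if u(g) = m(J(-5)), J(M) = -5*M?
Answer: -1418/5 ≈ -283.60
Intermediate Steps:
m(A) = -1/5
u(g) = -1/5
1418*u(-5) = 1418*(-1/5) = -1418/5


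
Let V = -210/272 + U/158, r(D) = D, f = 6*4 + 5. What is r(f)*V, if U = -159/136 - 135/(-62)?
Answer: -14791131/666128 ≈ -22.205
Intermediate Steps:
f = 29 (f = 24 + 5 = 29)
U = 4251/4216 (U = -159*1/136 - 135*(-1/62) = -159/136 + 135/62 = 4251/4216 ≈ 1.0083)
V = -510039/666128 (V = -210/272 + (4251/4216)/158 = -210*1/272 + (4251/4216)*(1/158) = -105/136 + 4251/666128 = -510039/666128 ≈ -0.76568)
r(f)*V = 29*(-510039/666128) = -14791131/666128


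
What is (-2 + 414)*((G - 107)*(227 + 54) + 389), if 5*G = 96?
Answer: -50022568/5 ≈ -1.0005e+7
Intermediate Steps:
G = 96/5 (G = (1/5)*96 = 96/5 ≈ 19.200)
(-2 + 414)*((G - 107)*(227 + 54) + 389) = (-2 + 414)*((96/5 - 107)*(227 + 54) + 389) = 412*(-439/5*281 + 389) = 412*(-123359/5 + 389) = 412*(-121414/5) = -50022568/5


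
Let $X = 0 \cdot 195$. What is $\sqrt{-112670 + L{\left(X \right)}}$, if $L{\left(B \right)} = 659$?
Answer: $i \sqrt{112011} \approx 334.68 i$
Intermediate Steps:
$X = 0$
$\sqrt{-112670 + L{\left(X \right)}} = \sqrt{-112670 + 659} = \sqrt{-112011} = i \sqrt{112011}$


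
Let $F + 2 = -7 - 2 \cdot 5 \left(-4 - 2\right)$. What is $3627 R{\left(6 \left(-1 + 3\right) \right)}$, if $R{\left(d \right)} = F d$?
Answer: $2219724$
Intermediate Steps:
$F = 51$ ($F = -2 - \left(7 + 2 \cdot 5 \left(-4 - 2\right)\right) = -2 - \left(7 + 10 \left(-6\right)\right) = -2 - -53 = -2 + \left(-7 + 60\right) = -2 + 53 = 51$)
$R{\left(d \right)} = 51 d$
$3627 R{\left(6 \left(-1 + 3\right) \right)} = 3627 \cdot 51 \cdot 6 \left(-1 + 3\right) = 3627 \cdot 51 \cdot 6 \cdot 2 = 3627 \cdot 51 \cdot 12 = 3627 \cdot 612 = 2219724$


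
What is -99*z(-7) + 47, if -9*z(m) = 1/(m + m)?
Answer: 647/14 ≈ 46.214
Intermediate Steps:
z(m) = -1/(18*m) (z(m) = -1/(9*(m + m)) = -1/(2*m)/9 = -1/(18*m))
-99*z(-7) + 47 = -(-11)/(2*(-7)) + 47 = -(-11)*(-1)/(2*7) + 47 = -99*1/126 + 47 = -11/14 + 47 = 647/14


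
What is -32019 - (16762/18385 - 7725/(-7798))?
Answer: -4590716052571/143366230 ≈ -32021.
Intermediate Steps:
-32019 - (16762/18385 - 7725/(-7798)) = -32019 - (16762*(1/18385) - 7725*(-1/7798)) = -32019 - (16762/18385 + 7725/7798) = -32019 - 1*272734201/143366230 = -32019 - 272734201/143366230 = -4590716052571/143366230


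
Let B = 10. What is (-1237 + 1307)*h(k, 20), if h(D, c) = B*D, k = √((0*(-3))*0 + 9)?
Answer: 2100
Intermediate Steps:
k = 3 (k = √(0*0 + 9) = √(0 + 9) = √9 = 3)
h(D, c) = 10*D
(-1237 + 1307)*h(k, 20) = (-1237 + 1307)*(10*3) = 70*30 = 2100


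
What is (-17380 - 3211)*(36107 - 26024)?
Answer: -207619053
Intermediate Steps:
(-17380 - 3211)*(36107 - 26024) = -20591*10083 = -207619053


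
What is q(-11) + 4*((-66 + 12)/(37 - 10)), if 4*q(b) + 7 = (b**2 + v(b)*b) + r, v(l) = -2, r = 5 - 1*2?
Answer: 107/4 ≈ 26.750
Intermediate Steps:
r = 3 (r = 5 - 2 = 3)
q(b) = -1 - b/2 + b**2/4 (q(b) = -7/4 + ((b**2 - 2*b) + 3)/4 = -7/4 + (3 + b**2 - 2*b)/4 = -7/4 + (3/4 - b/2 + b**2/4) = -1 - b/2 + b**2/4)
q(-11) + 4*((-66 + 12)/(37 - 10)) = (-1 - 1/2*(-11) + (1/4)*(-11)**2) + 4*((-66 + 12)/(37 - 10)) = (-1 + 11/2 + (1/4)*121) + 4*(-54/27) = (-1 + 11/2 + 121/4) + 4*(-54*1/27) = 139/4 + 4*(-2) = 139/4 - 8 = 107/4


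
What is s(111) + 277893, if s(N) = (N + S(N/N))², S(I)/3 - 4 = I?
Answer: 293769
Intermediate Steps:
S(I) = 12 + 3*I
s(N) = (15 + N)² (s(N) = (N + (12 + 3*(N/N)))² = (N + (12 + 3*1))² = (N + (12 + 3))² = (N + 15)² = (15 + N)²)
s(111) + 277893 = (15 + 111)² + 277893 = 126² + 277893 = 15876 + 277893 = 293769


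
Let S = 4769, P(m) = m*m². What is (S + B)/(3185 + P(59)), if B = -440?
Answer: 4329/208564 ≈ 0.020756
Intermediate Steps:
P(m) = m³
(S + B)/(3185 + P(59)) = (4769 - 440)/(3185 + 59³) = 4329/(3185 + 205379) = 4329/208564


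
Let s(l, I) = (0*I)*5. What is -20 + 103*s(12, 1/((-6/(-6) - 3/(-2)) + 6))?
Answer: -20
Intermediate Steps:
s(l, I) = 0 (s(l, I) = 0*5 = 0)
-20 + 103*s(12, 1/((-6/(-6) - 3/(-2)) + 6)) = -20 + 103*0 = -20 + 0 = -20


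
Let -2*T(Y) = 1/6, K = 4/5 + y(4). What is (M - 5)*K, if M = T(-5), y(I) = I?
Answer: -122/5 ≈ -24.400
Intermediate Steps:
K = 24/5 (K = 4/5 + 4 = 24/5 ≈ 4.8000)
T(Y) = -1/12 (T(Y) = -1/2/6 = -1/2*1/6 = -1/12)
M = -1/12 ≈ -0.083333
(M - 5)*K = (-1/12 - 5)*(24/5) = -61/12*24/5 = -122/5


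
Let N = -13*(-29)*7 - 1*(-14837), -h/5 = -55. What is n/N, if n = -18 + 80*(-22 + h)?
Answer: 10111/8738 ≈ 1.1571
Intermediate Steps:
h = 275 (h = -5*(-55) = 275)
n = 20222 (n = -18 + 80*(-22 + 275) = -18 + 80*253 = -18 + 20240 = 20222)
N = 17476 (N = 377*7 + 14837 = 2639 + 14837 = 17476)
n/N = 20222/17476 = 20222*(1/17476) = 10111/8738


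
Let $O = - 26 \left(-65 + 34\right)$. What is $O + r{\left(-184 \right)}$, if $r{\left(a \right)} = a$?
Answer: $622$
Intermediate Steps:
$O = 806$ ($O = \left(-26\right) \left(-31\right) = 806$)
$O + r{\left(-184 \right)} = 806 - 184 = 622$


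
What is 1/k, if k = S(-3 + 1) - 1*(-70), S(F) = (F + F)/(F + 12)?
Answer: 5/348 ≈ 0.014368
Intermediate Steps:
S(F) = 2*F/(12 + F) (S(F) = (2*F)/(12 + F) = 2*F/(12 + F))
k = 348/5 (k = 2*(-3 + 1)/(12 + (-3 + 1)) - 1*(-70) = 2*(-2)/(12 - 2) + 70 = 2*(-2)/10 + 70 = 2*(-2)*(⅒) + 70 = -⅖ + 70 = 348/5 ≈ 69.600)
1/k = 1/(348/5) = 5/348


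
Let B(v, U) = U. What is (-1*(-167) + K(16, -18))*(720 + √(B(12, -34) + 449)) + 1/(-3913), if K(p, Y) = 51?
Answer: 614184479/3913 + 218*√415 ≈ 1.6140e+5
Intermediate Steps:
(-1*(-167) + K(16, -18))*(720 + √(B(12, -34) + 449)) + 1/(-3913) = (-1*(-167) + 51)*(720 + √(-34 + 449)) + 1/(-3913) = (167 + 51)*(720 + √415) - 1/3913 = 218*(720 + √415) - 1/3913 = (156960 + 218*√415) - 1/3913 = 614184479/3913 + 218*√415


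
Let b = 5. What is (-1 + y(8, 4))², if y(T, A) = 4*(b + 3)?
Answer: 961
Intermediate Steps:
y(T, A) = 32 (y(T, A) = 4*(5 + 3) = 4*8 = 32)
(-1 + y(8, 4))² = (-1 + 32)² = 31² = 961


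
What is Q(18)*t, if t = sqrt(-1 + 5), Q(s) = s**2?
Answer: 648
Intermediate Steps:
t = 2 (t = sqrt(4) = 2)
Q(18)*t = 18**2*2 = 324*2 = 648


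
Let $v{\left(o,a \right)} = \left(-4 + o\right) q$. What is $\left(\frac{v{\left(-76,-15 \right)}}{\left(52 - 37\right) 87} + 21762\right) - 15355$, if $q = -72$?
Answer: $\frac{185931}{29} \approx 6411.4$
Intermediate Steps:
$v{\left(o,a \right)} = 288 - 72 o$ ($v{\left(o,a \right)} = \left(-4 + o\right) \left(-72\right) = 288 - 72 o$)
$\left(\frac{v{\left(-76,-15 \right)}}{\left(52 - 37\right) 87} + 21762\right) - 15355 = \left(\frac{288 - -5472}{\left(52 - 37\right) 87} + 21762\right) - 15355 = \left(\frac{288 + 5472}{15 \cdot 87} + 21762\right) - 15355 = \left(\frac{5760}{1305} + 21762\right) - 15355 = \left(5760 \cdot \frac{1}{1305} + 21762\right) - 15355 = \left(\frac{128}{29} + 21762\right) - 15355 = \frac{631226}{29} - 15355 = \frac{185931}{29}$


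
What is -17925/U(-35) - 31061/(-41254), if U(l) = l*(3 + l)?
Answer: -70468963/4620448 ≈ -15.252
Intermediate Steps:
-17925/U(-35) - 31061/(-41254) = -17925*(-1/(35*(3 - 35))) - 31061/(-41254) = -17925/((-35*(-32))) - 31061*(-1/41254) = -17925/1120 + 31061/41254 = -17925*1/1120 + 31061/41254 = -3585/224 + 31061/41254 = -70468963/4620448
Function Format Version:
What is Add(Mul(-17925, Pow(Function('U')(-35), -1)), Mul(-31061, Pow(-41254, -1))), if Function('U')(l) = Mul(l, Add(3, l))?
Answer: Rational(-70468963, 4620448) ≈ -15.252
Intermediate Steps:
Add(Mul(-17925, Pow(Function('U')(-35), -1)), Mul(-31061, Pow(-41254, -1))) = Add(Mul(-17925, Pow(Mul(-35, Add(3, -35)), -1)), Mul(-31061, Pow(-41254, -1))) = Add(Mul(-17925, Pow(Mul(-35, -32), -1)), Mul(-31061, Rational(-1, 41254))) = Add(Mul(-17925, Pow(1120, -1)), Rational(31061, 41254)) = Add(Mul(-17925, Rational(1, 1120)), Rational(31061, 41254)) = Add(Rational(-3585, 224), Rational(31061, 41254)) = Rational(-70468963, 4620448)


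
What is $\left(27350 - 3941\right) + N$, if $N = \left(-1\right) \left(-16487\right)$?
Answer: $39896$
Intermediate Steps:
$N = 16487$
$\left(27350 - 3941\right) + N = \left(27350 - 3941\right) + 16487 = 23409 + 16487 = 39896$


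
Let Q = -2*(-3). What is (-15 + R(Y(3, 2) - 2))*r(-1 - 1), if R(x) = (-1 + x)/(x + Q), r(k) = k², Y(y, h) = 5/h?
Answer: -784/13 ≈ -60.308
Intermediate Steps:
Q = 6
R(x) = (-1 + x)/(6 + x) (R(x) = (-1 + x)/(x + 6) = (-1 + x)/(6 + x))
(-15 + R(Y(3, 2) - 2))*r(-1 - 1) = (-15 + (-1 + (5/2 - 2))/(6 + (5/2 - 2)))*(-1 - 1)² = (-15 + (-1 + (5*(½) - 2))/(6 + (5*(½) - 2)))*(-2)² = (-15 + (-1 + (5/2 - 2))/(6 + (5/2 - 2)))*4 = (-15 + (-1 + ½)/(6 + ½))*4 = (-15 - ½/(13/2))*4 = (-15 + (2/13)*(-½))*4 = (-15 - 1/13)*4 = -196/13*4 = -784/13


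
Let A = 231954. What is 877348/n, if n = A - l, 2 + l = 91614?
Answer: 438674/70171 ≈ 6.2515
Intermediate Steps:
l = 91612 (l = -2 + 91614 = 91612)
n = 140342 (n = 231954 - 1*91612 = 231954 - 91612 = 140342)
877348/n = 877348/140342 = 877348*(1/140342) = 438674/70171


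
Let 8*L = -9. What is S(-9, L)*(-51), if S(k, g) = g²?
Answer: -4131/64 ≈ -64.547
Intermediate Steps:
L = -9/8 (L = (⅛)*(-9) = -9/8 ≈ -1.1250)
S(-9, L)*(-51) = (-9/8)²*(-51) = (81/64)*(-51) = -4131/64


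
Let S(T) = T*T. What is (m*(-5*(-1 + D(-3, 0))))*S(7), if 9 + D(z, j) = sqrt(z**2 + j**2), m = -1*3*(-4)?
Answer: 20580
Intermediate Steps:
m = 12 (m = -3*(-4) = 12)
S(T) = T**2
D(z, j) = -9 + sqrt(j**2 + z**2) (D(z, j) = -9 + sqrt(z**2 + j**2) = -9 + sqrt(j**2 + z**2))
(m*(-5*(-1 + D(-3, 0))))*S(7) = (12*(-5*(-1 + (-9 + sqrt(0**2 + (-3)**2)))))*7**2 = (12*(-5*(-1 + (-9 + sqrt(0 + 9)))))*49 = (12*(-5*(-1 + (-9 + sqrt(9)))))*49 = (12*(-5*(-1 + (-9 + 3))))*49 = (12*(-5*(-1 - 6)))*49 = (12*(-5*(-7)))*49 = (12*35)*49 = 420*49 = 20580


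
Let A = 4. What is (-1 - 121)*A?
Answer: -488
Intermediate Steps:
(-1 - 121)*A = (-1 - 121)*4 = -122*4 = -488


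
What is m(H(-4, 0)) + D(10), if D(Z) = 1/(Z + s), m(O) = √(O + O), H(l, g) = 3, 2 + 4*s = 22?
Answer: 1/15 + √6 ≈ 2.5162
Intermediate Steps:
s = 5 (s = -½ + (¼)*22 = -½ + 11/2 = 5)
m(O) = √2*√O (m(O) = √(2*O) = √2*√O)
D(Z) = 1/(5 + Z) (D(Z) = 1/(Z + 5) = 1/(5 + Z))
m(H(-4, 0)) + D(10) = √2*√3 + 1/(5 + 10) = √6 + 1/15 = 1/15 + √6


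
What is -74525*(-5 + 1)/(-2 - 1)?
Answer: -298100/3 ≈ -99367.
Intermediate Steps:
-74525*(-5 + 1)/(-2 - 1) = -(-298100)/(-3) = -(-298100)*(-1)/3 = -74525*4/3 = -298100/3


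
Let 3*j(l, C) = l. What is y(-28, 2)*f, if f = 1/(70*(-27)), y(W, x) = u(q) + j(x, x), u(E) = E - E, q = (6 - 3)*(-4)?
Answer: -1/2835 ≈ -0.00035273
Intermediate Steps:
j(l, C) = l/3
q = -12 (q = 3*(-4) = -12)
u(E) = 0
y(W, x) = x/3 (y(W, x) = 0 + x/3 = x/3)
f = -1/1890 (f = (1/70)*(-1/27) = -1/1890 ≈ -0.00052910)
y(-28, 2)*f = ((⅓)*2)*(-1/1890) = (⅔)*(-1/1890) = -1/2835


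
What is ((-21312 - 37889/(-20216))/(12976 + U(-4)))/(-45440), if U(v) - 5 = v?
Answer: 430805503/11920867374080 ≈ 3.6139e-5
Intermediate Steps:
U(v) = 5 + v
((-21312 - 37889/(-20216))/(12976 + U(-4)))/(-45440) = ((-21312 - 37889/(-20216))/(12976 + (5 - 4)))/(-45440) = ((-21312 - 37889*(-1/20216))/(12976 + 1))*(-1/45440) = ((-21312 + 37889/20216)/12977)*(-1/45440) = -430805503/20216*1/12977*(-1/45440) = -430805503/262343032*(-1/45440) = 430805503/11920867374080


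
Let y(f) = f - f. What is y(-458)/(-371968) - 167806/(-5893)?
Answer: 167806/5893 ≈ 28.475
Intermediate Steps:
y(f) = 0
y(-458)/(-371968) - 167806/(-5893) = 0/(-371968) - 167806/(-5893) = 0*(-1/371968) - 167806*(-1/5893) = 0 + 167806/5893 = 167806/5893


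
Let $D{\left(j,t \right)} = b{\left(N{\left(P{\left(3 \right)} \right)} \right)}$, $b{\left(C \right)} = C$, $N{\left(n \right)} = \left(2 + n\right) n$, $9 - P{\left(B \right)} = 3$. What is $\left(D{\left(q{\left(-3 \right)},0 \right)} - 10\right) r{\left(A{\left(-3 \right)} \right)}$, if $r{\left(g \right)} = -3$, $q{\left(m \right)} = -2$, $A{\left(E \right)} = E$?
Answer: $-114$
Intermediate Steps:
$P{\left(B \right)} = 6$ ($P{\left(B \right)} = 9 - 3 = 6$)
$N{\left(n \right)} = n \left(2 + n\right)$
$D{\left(j,t \right)} = 48$ ($D{\left(j,t \right)} = 6 \left(2 + 6\right) = 6 \cdot 8 = 48$)
$\left(D{\left(q{\left(-3 \right)},0 \right)} - 10\right) r{\left(A{\left(-3 \right)} \right)} = \left(48 - 10\right) \left(-3\right) = 38 \left(-3\right) = -114$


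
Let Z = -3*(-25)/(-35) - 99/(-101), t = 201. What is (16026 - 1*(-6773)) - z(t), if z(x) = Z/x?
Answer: 1079966105/47369 ≈ 22799.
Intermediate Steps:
Z = -822/707 (Z = 75*(-1/35) - 99*(-1/101) = -15/7 + 99/101 = -822/707 ≈ -1.1627)
z(x) = -822/(707*x)
(16026 - 1*(-6773)) - z(t) = (16026 - 1*(-6773)) - (-822)/(707*201) = (16026 + 6773) - (-822)/(707*201) = 22799 - 1*(-274/47369) = 22799 + 274/47369 = 1079966105/47369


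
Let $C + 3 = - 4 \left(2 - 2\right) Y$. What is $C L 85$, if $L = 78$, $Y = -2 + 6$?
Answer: $-19890$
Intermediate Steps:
$Y = 4$
$C = -3$ ($C = -3 + - 4 \left(2 - 2\right) 4 = -3 + \left(-4\right) 0 \cdot 4 = -3 + 0 \cdot 4 = -3 + 0 = -3$)
$C L 85 = \left(-3\right) 78 \cdot 85 = \left(-234\right) 85 = -19890$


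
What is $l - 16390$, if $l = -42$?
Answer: $-16432$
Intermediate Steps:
$l - 16390 = -42 - 16390 = -16432$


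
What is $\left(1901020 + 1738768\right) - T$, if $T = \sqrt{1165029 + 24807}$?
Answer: $3639788 - 6 \sqrt{33051} \approx 3.6387 \cdot 10^{6}$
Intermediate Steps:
$T = 6 \sqrt{33051}$ ($T = \sqrt{1189836} = 6 \sqrt{33051} \approx 1090.8$)
$\left(1901020 + 1738768\right) - T = \left(1901020 + 1738768\right) - 6 \sqrt{33051} = 3639788 - 6 \sqrt{33051}$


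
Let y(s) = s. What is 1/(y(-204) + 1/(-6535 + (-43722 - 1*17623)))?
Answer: -67880/13847521 ≈ -0.0049020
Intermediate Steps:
1/(y(-204) + 1/(-6535 + (-43722 - 1*17623))) = 1/(-204 + 1/(-6535 + (-43722 - 1*17623))) = 1/(-204 + 1/(-6535 + (-43722 - 17623))) = 1/(-204 + 1/(-6535 - 61345)) = 1/(-204 + 1/(-67880)) = 1/(-204 - 1/67880) = 1/(-13847521/67880) = -67880/13847521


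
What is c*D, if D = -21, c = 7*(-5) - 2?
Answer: 777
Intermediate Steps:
c = -37 (c = -35 - 2 = -37)
c*D = -37*(-21) = 777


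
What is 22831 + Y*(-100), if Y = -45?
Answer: 27331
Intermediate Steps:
22831 + Y*(-100) = 22831 - 45*(-100) = 22831 + 4500 = 27331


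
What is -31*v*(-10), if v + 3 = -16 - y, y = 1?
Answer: -6200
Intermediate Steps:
v = -20 (v = -3 + (-16 - 1*1) = -3 + (-16 - 1) = -3 - 17 = -20)
-31*v*(-10) = -31*(-20)*(-10) = 620*(-10) = -6200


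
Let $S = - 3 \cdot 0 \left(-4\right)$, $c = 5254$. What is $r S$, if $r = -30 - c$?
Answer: $0$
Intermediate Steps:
$S = 0$ ($S = \left(-3\right) 0 = 0$)
$r = -5284$ ($r = -30 - 5254 = -5284$)
$r S = \left(-5284\right) 0 = 0$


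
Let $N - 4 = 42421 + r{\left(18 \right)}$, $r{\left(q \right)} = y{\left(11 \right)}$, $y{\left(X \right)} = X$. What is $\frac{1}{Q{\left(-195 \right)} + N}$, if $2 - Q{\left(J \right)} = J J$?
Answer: $\frac{1}{4413} \approx 0.0002266$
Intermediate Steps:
$r{\left(q \right)} = 11$
$Q{\left(J \right)} = 2 - J^{2}$ ($Q{\left(J \right)} = 2 - J J = 2 - J^{2}$)
$N = 42436$ ($N = 4 + \left(42421 + 11\right) = 4 + 42432 = 42436$)
$\frac{1}{Q{\left(-195 \right)} + N} = \frac{1}{\left(2 - \left(-195\right)^{2}\right) + 42436} = \frac{1}{\left(2 - 38025\right) + 42436} = \frac{1}{-38023 + 42436} = \frac{1}{4413}$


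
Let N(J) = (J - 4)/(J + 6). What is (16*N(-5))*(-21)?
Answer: 3024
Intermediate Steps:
N(J) = (-4 + J)/(6 + J)
(16*N(-5))*(-21) = (16*((-4 - 5)/(6 - 5)))*(-21) = (16*(-9/1))*(-21) = (16*(1*(-9)))*(-21) = (16*(-9))*(-21) = -144*(-21) = 3024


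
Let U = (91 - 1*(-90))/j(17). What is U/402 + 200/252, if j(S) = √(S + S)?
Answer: 50/63 + 181*√34/13668 ≈ 0.87087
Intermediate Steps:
j(S) = √2*√S (j(S) = √(2*S) = √2*√S)
U = 181*√34/34 (U = (91 - 1*(-90))/((√2*√17)) = (91 + 90)/(√34) = 181*(√34/34) = 181*√34/34 ≈ 31.041)
U/402 + 200/252 = (181*√34/34)/402 + 200/252 = (181*√34/34)*(1/402) + 200*(1/252) = 181*√34/13668 + 50/63 = 50/63 + 181*√34/13668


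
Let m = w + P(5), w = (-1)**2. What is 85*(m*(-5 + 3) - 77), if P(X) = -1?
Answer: -6545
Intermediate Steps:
w = 1
m = 0 (m = 1 - 1 = 0)
85*(m*(-5 + 3) - 77) = 85*(0*(-5 + 3) - 77) = 85*(0*(-2) - 77) = 85*(0 - 77) = 85*(-77) = -6545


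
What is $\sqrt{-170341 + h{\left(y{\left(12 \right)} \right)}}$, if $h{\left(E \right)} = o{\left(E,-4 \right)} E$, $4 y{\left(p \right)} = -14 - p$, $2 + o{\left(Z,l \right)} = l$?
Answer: $i \sqrt{170302} \approx 412.68 i$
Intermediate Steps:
$o{\left(Z,l \right)} = -2 + l$
$y{\left(p \right)} = - \frac{7}{2} - \frac{p}{4}$ ($y{\left(p \right)} = \frac{-14 - p}{4} = - \frac{7}{2} - \frac{p}{4}$)
$h{\left(E \right)} = - 6 E$ ($h{\left(E \right)} = \left(-2 - 4\right) E = - 6 E$)
$\sqrt{-170341 + h{\left(y{\left(12 \right)} \right)}} = \sqrt{-170341 - 6 \left(- \frac{7}{2} - 3\right)} = \sqrt{-170341 - -39} = \sqrt{-170341 + 39} = \sqrt{-170302} = i \sqrt{170302}$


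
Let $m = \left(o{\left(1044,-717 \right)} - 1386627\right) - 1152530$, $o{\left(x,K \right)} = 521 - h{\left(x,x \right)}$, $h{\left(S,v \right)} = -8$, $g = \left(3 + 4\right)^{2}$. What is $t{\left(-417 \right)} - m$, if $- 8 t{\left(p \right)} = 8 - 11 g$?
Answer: $\frac{20309555}{8} \approx 2.5387 \cdot 10^{6}$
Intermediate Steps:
$g = 49$ ($g = 7^{2} = 49$)
$t{\left(p \right)} = \frac{531}{8}$ ($t{\left(p \right)} = - \frac{8 - 539}{8} = \left(- \frac{1}{8}\right) \left(-531\right) = \frac{531}{8}$)
$o{\left(x,K \right)} = 529$ ($o{\left(x,K \right)} = 521 - -8 = 521 + 8 = 529$)
$m = -2538628$ ($m = \left(529 - 1386627\right) - 1152530 = -1386098 - 1152530 = -2538628$)
$t{\left(-417 \right)} - m = \frac{531}{8} - -2538628 = \frac{531}{8} + 2538628 = \frac{20309555}{8}$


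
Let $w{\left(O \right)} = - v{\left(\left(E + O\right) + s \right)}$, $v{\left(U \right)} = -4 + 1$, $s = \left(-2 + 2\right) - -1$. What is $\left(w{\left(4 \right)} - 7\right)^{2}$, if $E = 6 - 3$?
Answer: $16$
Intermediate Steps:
$E = 3$
$s = 1$ ($s = 0 + 1 = 1$)
$v{\left(U \right)} = -3$
$w{\left(O \right)} = 3$ ($w{\left(O \right)} = \left(-1\right) \left(-3\right) = 3$)
$\left(w{\left(4 \right)} - 7\right)^{2} = \left(3 - 7\right)^{2} = \left(-4\right)^{2} = 16$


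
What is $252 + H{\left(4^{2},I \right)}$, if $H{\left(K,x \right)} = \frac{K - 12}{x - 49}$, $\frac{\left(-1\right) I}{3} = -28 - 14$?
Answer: $\frac{19408}{77} \approx 252.05$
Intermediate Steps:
$I = 126$ ($I = - 3 \left(-28 - 14\right) = \left(-3\right) \left(-42\right) = 126$)
$H{\left(K,x \right)} = \frac{-12 + K}{-49 + x}$
$252 + H{\left(4^{2},I \right)} = 252 + \frac{-12 + 4^{2}}{-49 + 126} = 252 + \frac{-12 + 16}{77} = 252 + \frac{1}{77} \cdot 4 = 252 + \frac{4}{77} = \frac{19408}{77}$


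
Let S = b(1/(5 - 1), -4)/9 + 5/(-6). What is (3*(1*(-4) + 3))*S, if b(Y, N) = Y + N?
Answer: 15/4 ≈ 3.7500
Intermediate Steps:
b(Y, N) = N + Y
S = -5/4 (S = (-4 + 1/(5 - 1))/9 + 5/(-6) = (-4 + 1/4)*(⅑) + 5*(-⅙) = (-4 + ¼)*(⅑) - ⅚ = -15/4*⅑ - ⅚ = -5/12 - ⅚ = -5/4 ≈ -1.2500)
(3*(1*(-4) + 3))*S = (3*(1*(-4) + 3))*(-5/4) = (3*(-4 + 3))*(-5/4) = (3*(-1))*(-5/4) = -3*(-5/4) = 15/4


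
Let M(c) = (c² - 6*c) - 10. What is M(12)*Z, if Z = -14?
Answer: -868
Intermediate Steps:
M(c) = -10 + c² - 6*c
M(12)*Z = (-10 + 12² - 6*12)*(-14) = (-10 + 144 - 72)*(-14) = 62*(-14) = -868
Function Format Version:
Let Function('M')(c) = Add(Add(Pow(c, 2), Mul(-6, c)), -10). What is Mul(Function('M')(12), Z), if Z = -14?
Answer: -868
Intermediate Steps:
Function('M')(c) = Add(-10, Pow(c, 2), Mul(-6, c))
Mul(Function('M')(12), Z) = Mul(Add(-10, Pow(12, 2), Mul(-6, 12)), -14) = Mul(Add(-10, 144, -72), -14) = Mul(62, -14) = -868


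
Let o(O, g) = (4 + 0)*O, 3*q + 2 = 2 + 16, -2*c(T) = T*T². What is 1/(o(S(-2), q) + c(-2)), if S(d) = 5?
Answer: 1/24 ≈ 0.041667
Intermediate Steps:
c(T) = -T³/2 (c(T) = -T*T²/2 = -T³/2)
q = 16/3 (q = -⅔ + (2 + 16)/3 = -⅔ + (⅓)*18 = -⅔ + 6 = 16/3 ≈ 5.3333)
o(O, g) = 4*O
1/(o(S(-2), q) + c(-2)) = 1/(4*5 - ½*(-2)³) = 1/(20 - ½*(-8)) = 1/(20 + 4) = 1/24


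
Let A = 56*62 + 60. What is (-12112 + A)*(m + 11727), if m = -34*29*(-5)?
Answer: -142917060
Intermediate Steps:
A = 3532 (A = 3472 + 60 = 3532)
m = 4930 (m = -986*(-5) = 4930)
(-12112 + A)*(m + 11727) = (-12112 + 3532)*(4930 + 11727) = -8580*16657 = -142917060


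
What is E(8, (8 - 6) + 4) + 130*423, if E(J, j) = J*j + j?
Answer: 55044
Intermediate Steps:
E(J, j) = j + J*j
E(8, (8 - 6) + 4) + 130*423 = ((8 - 6) + 4)*(1 + 8) + 130*423 = (2 + 4)*9 + 54990 = 6*9 + 54990 = 54 + 54990 = 55044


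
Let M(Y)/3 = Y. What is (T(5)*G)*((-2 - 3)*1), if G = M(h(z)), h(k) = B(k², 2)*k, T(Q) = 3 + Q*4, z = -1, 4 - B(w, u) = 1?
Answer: 1035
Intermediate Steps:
B(w, u) = 3 (B(w, u) = 4 - 1*1 = 4 - 1 = 3)
T(Q) = 3 + 4*Q
h(k) = 3*k
M(Y) = 3*Y
G = -9 (G = 3*(3*(-1)) = 3*(-3) = -9)
(T(5)*G)*((-2 - 3)*1) = ((3 + 4*5)*(-9))*((-2 - 3)*1) = ((3 + 20)*(-9))*(-5*1) = (23*(-9))*(-5) = -207*(-5) = 1035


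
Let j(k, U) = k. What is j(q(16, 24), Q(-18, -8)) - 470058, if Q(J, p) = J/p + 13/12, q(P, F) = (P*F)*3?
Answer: -468906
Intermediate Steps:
q(P, F) = 3*F*P (q(P, F) = (F*P)*3 = 3*F*P)
Q(J, p) = 13/12 + J/p (Q(J, p) = J/p + 13*(1/12) = J/p + 13/12 = 13/12 + J/p)
j(q(16, 24), Q(-18, -8)) - 470058 = 3*24*16 - 470058 = 1152 - 470058 = -468906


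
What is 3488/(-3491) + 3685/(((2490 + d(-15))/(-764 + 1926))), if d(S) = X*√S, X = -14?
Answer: 619996223313/360913544 + 2997379*I*√15/310152 ≈ 1717.9 + 37.429*I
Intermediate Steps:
d(S) = -14*√S
3488/(-3491) + 3685/(((2490 + d(-15))/(-764 + 1926))) = 3488/(-3491) + 3685/(((2490 - 14*I*√15)/(-764 + 1926))) = 3488*(-1/3491) + 3685/(((2490 - 14*I*√15)/1162)) = -3488/3491 + 3685/(((2490 - 14*I*√15)*(1/1162))) = -3488/3491 + 3685/(15/7 - I*√15/83)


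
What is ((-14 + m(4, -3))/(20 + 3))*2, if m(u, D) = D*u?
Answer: -52/23 ≈ -2.2609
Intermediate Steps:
((-14 + m(4, -3))/(20 + 3))*2 = ((-14 - 3*4)/(20 + 3))*2 = ((-14 - 12)/23)*2 = -26*1/23*2 = -26/23*2 = -52/23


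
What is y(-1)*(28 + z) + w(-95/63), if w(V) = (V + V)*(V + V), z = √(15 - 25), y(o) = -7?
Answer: -741824/3969 - 7*I*√10 ≈ -186.9 - 22.136*I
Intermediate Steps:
z = I*√10 (z = √(-10) = I*√10 ≈ 3.1623*I)
w(V) = 4*V² (w(V) = (2*V)*(2*V) = 4*V²)
y(-1)*(28 + z) + w(-95/63) = -7*(28 + I*√10) + 4*(-95/63)² = (-196 - 7*I*√10) + 4*(-95*1/63)² = (-196 - 7*I*√10) + 4*(-95/63)² = (-196 - 7*I*√10) + 4*(9025/3969) = (-196 - 7*I*√10) + 36100/3969 = -741824/3969 - 7*I*√10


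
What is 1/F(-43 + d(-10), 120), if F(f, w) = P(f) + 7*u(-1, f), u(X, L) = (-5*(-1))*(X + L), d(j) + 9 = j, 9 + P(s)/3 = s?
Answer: -1/2418 ≈ -0.00041356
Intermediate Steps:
P(s) = -27 + 3*s
d(j) = -9 + j
u(X, L) = 5*L + 5*X (u(X, L) = 5*(L + X) = 5*L + 5*X)
F(f, w) = -62 + 38*f (F(f, w) = (-27 + 3*f) + 7*(5*f + 5*(-1)) = (-27 + 3*f) + 7*(5*f - 5) = (-27 + 3*f) + 7*(-5 + 5*f) = (-27 + 3*f) + (-35 + 35*f) = -62 + 38*f)
1/F(-43 + d(-10), 120) = 1/(-62 + 38*(-43 + (-9 - 10))) = 1/(-62 + 38*(-43 - 19)) = 1/(-62 + 38*(-62)) = 1/(-62 - 2356) = 1/(-2418) = -1/2418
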